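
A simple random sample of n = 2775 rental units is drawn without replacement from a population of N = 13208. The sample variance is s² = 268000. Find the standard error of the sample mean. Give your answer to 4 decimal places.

8.7342

Under SRS without replacement, Var(ȳ) = (1 − f)·s²/n with f = n/N = 2775/13208 = 0.21009994.
Var(ȳ) = (1 − 0.21009994)·268000/2775 = 0.78990006·96.576577 = 76.285844.
SE(ȳ) = √(76.285844) = 8.7342.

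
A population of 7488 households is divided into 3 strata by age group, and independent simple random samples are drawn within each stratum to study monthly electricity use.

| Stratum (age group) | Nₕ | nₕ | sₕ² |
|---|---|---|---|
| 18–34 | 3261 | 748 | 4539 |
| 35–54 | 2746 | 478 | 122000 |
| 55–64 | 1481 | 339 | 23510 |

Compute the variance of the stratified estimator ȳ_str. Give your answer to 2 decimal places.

31.33

Var(ȳ_str) = Σₕ Wₕ²(1 − fₕ)sₕ²/nₕ with Wₕ = Nₕ/N, N = 7488.
18–34: Wₕ = 0.43549679; term = 0.43549679²·(1 − 0.22937749)·4539/748 = 0.8868909.
35–54: Wₕ = 0.36672009; term = 0.36672009²·(1 − 0.17407138)·122000/478 = 28.349398.
55–64: Wₕ = 0.19778312; term = 0.19778312²·(1 − 0.22889939)·23510/339 = 2.0919072.
Sum = 31.328196.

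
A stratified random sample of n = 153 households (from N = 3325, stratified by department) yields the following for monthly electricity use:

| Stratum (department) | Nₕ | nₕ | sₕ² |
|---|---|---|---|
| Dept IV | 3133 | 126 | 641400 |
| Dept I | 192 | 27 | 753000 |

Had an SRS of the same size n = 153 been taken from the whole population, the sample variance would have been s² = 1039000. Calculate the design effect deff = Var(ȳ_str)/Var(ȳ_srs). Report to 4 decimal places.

Var(ȳ_str) = Σ Wₕ²(1−fₕ)sₕ²/nₕ with Wₕ = Nₕ/3325:
  Dept IV: (3133/3325)²·(1−126/3133)·641400/126 = 4337.7941
  Dept I: (192/3325)²·(1−27/192)·753000/27 = 79.91588
  → Var(ȳ_str) = 4417.71.
Var(ȳ_srs) = (1 − 153/3325)·1039000/153 = 6478.3685.
deff = 4417.71 / 6478.3685 = 0.6819.

0.6819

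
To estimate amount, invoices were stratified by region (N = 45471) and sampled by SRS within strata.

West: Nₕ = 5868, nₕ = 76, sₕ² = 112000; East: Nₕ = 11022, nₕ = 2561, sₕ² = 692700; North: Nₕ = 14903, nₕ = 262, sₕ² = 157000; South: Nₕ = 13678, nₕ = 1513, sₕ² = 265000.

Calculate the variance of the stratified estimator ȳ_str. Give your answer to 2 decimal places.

Var(ȳ_str) = Σₕ Wₕ²(1 − fₕ)sₕ²/nₕ with Wₕ = Nₕ/N, N = 45471.
West: Wₕ = 0.12904928; term = 0.12904928²·(1 − 0.01295160)·112000/76 = 24.224459.
East: Wₕ = 0.24239625; term = 0.24239625²·(1 − 0.23235347)·692700/2561 = 12.199687.
North: Wₕ = 0.32774736; term = 0.32774736²·(1 − 0.01758035)·157000/262 = 63.237369.
South: Wₕ = 0.30080711; term = 0.30080711²·(1 − 0.11061559)·265000/1513 = 14.095246.
Sum = 113.75676.

113.76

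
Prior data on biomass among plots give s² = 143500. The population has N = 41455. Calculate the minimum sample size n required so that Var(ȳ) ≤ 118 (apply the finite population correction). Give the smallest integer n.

Without fpc, n₀ = s²/D = 143500/118 = 1216.1017.
With fpc, (1 − n/N)·s²/n ≤ D requires n ≥ n₀/(1 + n₀/N) = 1216.1017/(1 + 1216.1017/41455) = 1181.4435.
Rounding up, n = 1182.

1182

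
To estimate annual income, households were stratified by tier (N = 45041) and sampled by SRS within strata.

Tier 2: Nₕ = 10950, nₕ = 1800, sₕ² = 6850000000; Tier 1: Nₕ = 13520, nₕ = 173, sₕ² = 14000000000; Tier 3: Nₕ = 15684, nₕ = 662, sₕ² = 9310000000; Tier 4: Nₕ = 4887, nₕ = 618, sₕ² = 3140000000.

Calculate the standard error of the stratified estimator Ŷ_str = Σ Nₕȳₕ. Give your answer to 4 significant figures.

Var(Ŷ_str) = Σₕ Nₕ²(1 − fₕ)sₕ²/nₕ.
Tier 2: 10950²·(1 − 1800/10950)·6850000000/1800 = 3.8128812 × 10^14.
Tier 1: 13520²·(1 − 173/13520)·14000000000/173 = 1.4603007 × 10^16.
Tier 3: 15684²·(1 − 662/15684)·9310000000/662 = 3.3134184 × 10^15.
Tier 4: 4887²·(1 − 618/4887)·3140000000/618 = 1.0600093 × 10^14.
Sum = 1.8403714 × 10^16.
SE = √(1.8403714 × 10^16) = 1.357 × 10^8.

1.357 × 10^8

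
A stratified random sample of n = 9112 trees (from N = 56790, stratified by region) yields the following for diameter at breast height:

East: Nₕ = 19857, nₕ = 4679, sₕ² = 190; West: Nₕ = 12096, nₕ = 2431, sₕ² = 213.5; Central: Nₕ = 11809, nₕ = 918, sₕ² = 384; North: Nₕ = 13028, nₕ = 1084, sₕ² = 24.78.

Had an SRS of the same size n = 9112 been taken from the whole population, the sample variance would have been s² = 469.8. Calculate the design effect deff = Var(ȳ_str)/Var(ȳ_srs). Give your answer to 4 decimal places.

0.5721

Var(ȳ_str) = Σ Wₕ²(1−fₕ)sₕ²/nₕ with Wₕ = Nₕ/56790:
  East: (19857/56790)²·(1−4679/19857)·190/4679 = 0.003794766
  West: (12096/56790)²·(1−2431/12096)·213.5/2431 = 0.0031835584
  Central: (11809/56790)²·(1−918/11809)·384/918 = 0.016681138
  North: (13028/56790)²·(1−1084/13028)·24.78/1084 = 0.00110295
  → Var(ȳ_str) = 0.024762412.
Var(ȳ_srs) = (1 − 9112/56790)·469.8/9112 = 0.043285801.
deff = 0.024762412 / 0.043285801 = 0.5721.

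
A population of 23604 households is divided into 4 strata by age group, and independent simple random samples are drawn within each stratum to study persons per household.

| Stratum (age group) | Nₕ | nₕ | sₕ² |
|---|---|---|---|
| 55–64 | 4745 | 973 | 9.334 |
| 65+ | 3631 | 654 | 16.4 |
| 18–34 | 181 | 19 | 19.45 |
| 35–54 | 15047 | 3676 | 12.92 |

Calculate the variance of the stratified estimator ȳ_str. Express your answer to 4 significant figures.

Var(ȳ_str) = Σₕ Wₕ²(1 − fₕ)sₕ²/nₕ with Wₕ = Nₕ/N, N = 23604.
55–64: Wₕ = 0.20102525; term = 0.20102525²·(1 − 0.20505796)·9.334/973 = 3.0817091 × 10^-4.
65+: Wₕ = 0.15382986; term = 0.15382986²·(1 − 0.18011567)·16.4/654 = 4.8651919 × 10^-4.
18–34: Wₕ = 0.00766819; term = 0.00766819²·(1 − 0.10497238)·19.45/19 = 5.3875136 × 10^-5.
35–54: Wₕ = 0.63747670; term = 0.63747670²·(1 − 0.24430119)·12.92/3676 = 0.0010793552.
Sum = 0.0019279204.

0.001928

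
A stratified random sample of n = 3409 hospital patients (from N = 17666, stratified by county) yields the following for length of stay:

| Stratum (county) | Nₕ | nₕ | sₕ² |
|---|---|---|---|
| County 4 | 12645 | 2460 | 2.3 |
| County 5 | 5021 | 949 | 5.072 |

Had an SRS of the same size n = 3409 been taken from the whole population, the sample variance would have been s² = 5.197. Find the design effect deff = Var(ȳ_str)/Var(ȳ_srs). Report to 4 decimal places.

0.5982

Var(ȳ_str) = Σ Wₕ²(1−fₕ)sₕ²/nₕ with Wₕ = Nₕ/17666:
  County 4: (12645/17666)²·(1−2460/12645)·2.3/2460 = 3.8583013 × 10^-4
  County 5: (5021/17666)²·(1−949/5021)·5.072/949 = 3.5013423 × 10^-4
  → Var(ȳ_str) = 7.3596436 × 10^-4.
Var(ȳ_srs) = (1 − 3409/17666)·5.197/3409 = 0.0012303131.
deff = (7.3596436 × 10^-4) / 0.0012303131 = 0.5982.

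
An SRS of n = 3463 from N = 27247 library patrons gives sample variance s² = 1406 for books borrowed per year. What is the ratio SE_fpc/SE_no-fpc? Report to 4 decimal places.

0.9343

f = n/N = 3463/27247 = 0.12709656.
SE_no-fpc = √(s²/n) = 0.63718628; SE_fpc = √((1−f)s²/n) = 0.59531869.
Ratio = √(1−f) = 0.93429302.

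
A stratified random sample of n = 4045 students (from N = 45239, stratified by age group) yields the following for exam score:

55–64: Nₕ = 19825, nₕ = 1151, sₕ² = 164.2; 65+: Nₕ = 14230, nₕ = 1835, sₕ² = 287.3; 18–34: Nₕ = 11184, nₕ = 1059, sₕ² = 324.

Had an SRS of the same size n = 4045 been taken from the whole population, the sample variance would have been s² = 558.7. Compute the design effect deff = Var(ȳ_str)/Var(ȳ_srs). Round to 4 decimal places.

0.4471

Var(ȳ_str) = Σ Wₕ²(1−fₕ)sₕ²/nₕ with Wₕ = Nₕ/45239:
  55–64: (19825/45239)²·(1−1151/19825)·164.2/1151 = 0.025806101
  65+: (14230/45239)²·(1−1835/14230)·287.3/1835 = 0.013493512
  18–34: (11184/45239)²·(1−1059/11184)·324/1059 = 0.016928374
  → Var(ȳ_str) = 0.056227987.
Var(ȳ_srs) = (1 − 4045/45239)·558.7/4045 = 0.12577117.
deff = 0.056227987 / 0.12577117 = 0.4471.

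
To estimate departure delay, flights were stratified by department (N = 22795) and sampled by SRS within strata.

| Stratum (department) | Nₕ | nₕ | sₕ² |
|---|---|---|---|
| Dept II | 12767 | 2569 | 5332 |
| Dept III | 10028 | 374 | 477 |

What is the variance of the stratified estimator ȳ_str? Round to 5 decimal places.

0.75768

Var(ȳ_str) = Σₕ Wₕ²(1 − fₕ)sₕ²/nₕ with Wₕ = Nₕ/N, N = 22795.
Dept II: Wₕ = 0.56007896; term = 0.56007896²·(1 − 0.20122190)·5332/2569 = 0.52005672.
Dept III: Wₕ = 0.43992104; term = 0.43992104²·(1 − 0.03729557)·477/374 = 0.2376234.
Sum = 0.75768012.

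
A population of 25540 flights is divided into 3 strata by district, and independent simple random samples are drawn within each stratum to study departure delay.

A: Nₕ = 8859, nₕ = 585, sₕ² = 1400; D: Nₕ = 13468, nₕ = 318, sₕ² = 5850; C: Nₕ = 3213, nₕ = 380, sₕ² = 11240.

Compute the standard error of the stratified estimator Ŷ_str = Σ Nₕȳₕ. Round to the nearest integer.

Var(Ŷ_str) = Σₕ Nₕ²(1 − fₕ)sₕ²/nₕ.
A: 8859²·(1 − 585/8859)·1400/585 = 1.7541729 × 10^8.
D: 13468²·(1 − 318/13468)·5850/318 = 3.258049 × 10^9.
C: 3213²·(1 − 380/3213)·11240/380 = 2.6924027 × 10^8.
Sum = 3.7027066 × 10^9.
SE = √(3.7027066 × 10^9) = 60850.

60850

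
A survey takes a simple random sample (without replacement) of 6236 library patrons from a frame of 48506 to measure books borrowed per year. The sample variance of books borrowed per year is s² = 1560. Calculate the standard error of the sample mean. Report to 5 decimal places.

0.46690

Under SRS without replacement, Var(ȳ) = (1 − f)·s²/n with f = n/N = 6236/48506 = 0.12856142.
Var(ȳ) = (1 − 0.12856142)·1560/6236 = 0.87143858·0.25016036 = 0.21799939.
SE(ȳ) = √(0.21799939) = 0.46690.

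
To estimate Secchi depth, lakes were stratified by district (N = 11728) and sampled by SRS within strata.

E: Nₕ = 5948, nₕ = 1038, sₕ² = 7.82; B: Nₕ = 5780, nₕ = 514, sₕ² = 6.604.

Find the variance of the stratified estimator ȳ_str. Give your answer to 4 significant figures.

Var(ȳ_str) = Σₕ Wₕ²(1 − fₕ)sₕ²/nₕ with Wₕ = Nₕ/N, N = 11728.
E: Wₕ = 0.50716235; term = 0.50716235²·(1 − 0.17451244)·7.82/1038 = 0.0015996094.
B: Wₕ = 0.49283765; term = 0.49283765²·(1 − 0.08892734)·6.604/514 = 0.0028431824.
Sum = 0.0044427918.

0.004443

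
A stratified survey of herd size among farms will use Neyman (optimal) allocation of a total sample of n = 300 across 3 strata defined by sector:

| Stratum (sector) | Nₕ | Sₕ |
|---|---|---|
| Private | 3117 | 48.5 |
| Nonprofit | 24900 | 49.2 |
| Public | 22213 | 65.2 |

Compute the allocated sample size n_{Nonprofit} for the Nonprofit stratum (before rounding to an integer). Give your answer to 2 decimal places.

Neyman allocation: nₕ = n·NₕSₕ / Σⱼ NⱼSⱼ.
Σ NⱼSⱼ = 3117·48.5 + 24900·49.2 + 22213·65.2 = 2.8245421 × 10^6.
n_{Nonprofit} = 300·24900·49.2 / (2.8245421 × 10^6) = 130.12.

130.12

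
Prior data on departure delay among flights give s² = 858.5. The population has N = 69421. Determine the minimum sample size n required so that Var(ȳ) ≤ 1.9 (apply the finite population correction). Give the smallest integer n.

Without fpc, n₀ = s²/D = 858.5/1.9 = 451.8421.
With fpc, (1 − n/N)·s²/n ≤ D requires n ≥ n₀/(1 + n₀/N) = 451.8421/(1 + 451.8421/69421) = 448.9202.
Rounding up, n = 449.

449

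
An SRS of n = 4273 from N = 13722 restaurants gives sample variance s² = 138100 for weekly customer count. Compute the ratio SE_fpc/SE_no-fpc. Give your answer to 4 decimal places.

f = n/N = 4273/13722 = 0.31139776.
SE_no-fpc = √(s²/n) = 5.684999; SE_fpc = √((1−f)s²/n) = 4.7175293.
Ratio = √(1−f) = 0.82982061.

0.8298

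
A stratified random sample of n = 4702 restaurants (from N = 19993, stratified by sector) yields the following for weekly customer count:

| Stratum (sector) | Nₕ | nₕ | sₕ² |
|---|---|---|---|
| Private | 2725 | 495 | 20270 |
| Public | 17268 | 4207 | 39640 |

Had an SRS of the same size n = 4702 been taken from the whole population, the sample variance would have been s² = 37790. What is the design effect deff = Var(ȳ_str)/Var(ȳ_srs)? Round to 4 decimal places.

Var(ȳ_str) = Σ Wₕ²(1−fₕ)sₕ²/nₕ with Wₕ = Nₕ/19993:
  Private: (2725/19993)²·(1−495/2725)·20270/495 = 0.62253531
  Public: (17268/19993)²·(1−4207/17268)·39640/4207 = 5.3164737
  → Var(ȳ_str) = 5.939009.
Var(ȳ_srs) = (1 − 4702/19993)·37790/4702 = 6.146844.
deff = 5.939009 / 6.146844 = 0.9662.

0.9662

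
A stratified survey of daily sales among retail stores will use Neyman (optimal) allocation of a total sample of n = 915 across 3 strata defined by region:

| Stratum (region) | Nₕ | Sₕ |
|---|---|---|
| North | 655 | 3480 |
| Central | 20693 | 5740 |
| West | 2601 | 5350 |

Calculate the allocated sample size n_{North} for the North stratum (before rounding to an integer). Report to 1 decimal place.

Neyman allocation: nₕ = n·NₕSₕ / Σⱼ NⱼSⱼ.
Σ NⱼSⱼ = 655·3480 + 20693·5740 + 2601·5350 = 1.3497257 × 10^8.
n_{North} = 915·655·3480 / (1.3497257 × 10^8) = 15.5.

15.5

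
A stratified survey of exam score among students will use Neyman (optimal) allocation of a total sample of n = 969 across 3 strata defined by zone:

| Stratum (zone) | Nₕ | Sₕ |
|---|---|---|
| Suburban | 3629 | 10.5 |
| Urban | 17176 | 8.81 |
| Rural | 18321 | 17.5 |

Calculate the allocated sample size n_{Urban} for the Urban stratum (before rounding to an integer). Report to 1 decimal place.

Neyman allocation: nₕ = n·NₕSₕ / Σⱼ NⱼSⱼ.
Σ NⱼSⱼ = 3629·10.5 + 17176·8.81 + 18321·17.5 = 510042.56.
n_{Urban} = 969·17176·8.81 / 510042.56 = 287.5.

287.5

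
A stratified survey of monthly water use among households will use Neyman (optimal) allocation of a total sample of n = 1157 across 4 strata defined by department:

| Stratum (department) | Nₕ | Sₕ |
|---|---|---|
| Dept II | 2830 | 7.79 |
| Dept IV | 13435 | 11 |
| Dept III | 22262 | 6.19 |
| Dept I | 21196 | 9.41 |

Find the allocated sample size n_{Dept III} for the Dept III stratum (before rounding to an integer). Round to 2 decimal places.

Neyman allocation: nₕ = n·NₕSₕ / Σⱼ NⱼSⱼ.
Σ NⱼSⱼ = 2830·7.79 + 13435·11 + 22262·6.19 + 21196·9.41 = 507086.84.
n_{Dept III} = 1157·22262·6.19 / 507086.84 = 314.42.

314.42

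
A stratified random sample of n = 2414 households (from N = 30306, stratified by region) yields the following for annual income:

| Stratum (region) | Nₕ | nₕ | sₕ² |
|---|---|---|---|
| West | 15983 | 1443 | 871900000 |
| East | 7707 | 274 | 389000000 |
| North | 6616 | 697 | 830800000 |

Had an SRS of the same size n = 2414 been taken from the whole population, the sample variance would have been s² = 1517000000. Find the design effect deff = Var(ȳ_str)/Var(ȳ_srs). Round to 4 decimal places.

0.5053

Var(ȳ_str) = Σ Wₕ²(1−fₕ)sₕ²/nₕ with Wₕ = Nₕ/30306:
  West: (15983/30306)²·(1−1443/15983)·871900000/1443 = 152885.33
  East: (7707/30306)²·(1−274/7707)·389000000/274 = 88550.556
  North: (6616/30306)²·(1−697/6616)·830800000/697 = 50821.831
  → Var(ȳ_str) = 292257.72.
Var(ȳ_srs) = (1 − 2414/30306)·1517000000/2414 = 578361.47.
deff = 292257.72 / 578361.47 = 0.5053.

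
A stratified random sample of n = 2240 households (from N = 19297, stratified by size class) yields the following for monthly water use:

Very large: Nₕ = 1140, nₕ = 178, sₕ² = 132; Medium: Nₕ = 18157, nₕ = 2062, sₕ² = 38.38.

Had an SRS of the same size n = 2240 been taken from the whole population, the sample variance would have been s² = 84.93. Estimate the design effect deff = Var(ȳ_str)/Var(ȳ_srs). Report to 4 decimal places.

0.5010

Var(ȳ_str) = Σ Wₕ²(1−fₕ)sₕ²/nₕ with Wₕ = Nₕ/19297:
  Very large: (1140/19297)²·(1−178/1140)·132/178 = 0.0021840082
  Medium: (18157/19297)²·(1−2062/18157)·38.38/2062 = 0.014607362
  → Var(ȳ_str) = 0.01679137.
Var(ȳ_srs) = (1 − 2240/19297)·84.93/2240 = 0.033513976.
deff = 0.01679137 / 0.033513976 = 0.5010.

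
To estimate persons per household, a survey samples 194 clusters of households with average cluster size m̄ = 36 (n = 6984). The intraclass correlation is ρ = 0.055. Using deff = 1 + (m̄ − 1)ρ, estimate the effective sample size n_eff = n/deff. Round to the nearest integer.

deff = 1 + (36 − 1)·0.055 = 1 + 1.925 = 2.925.
n_eff = 6984 / 2.925 = 2388.

2388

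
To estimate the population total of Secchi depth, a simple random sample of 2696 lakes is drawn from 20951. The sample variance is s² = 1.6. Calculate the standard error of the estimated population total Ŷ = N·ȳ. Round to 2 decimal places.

476.42

Var(Ŷ) = N²·Var(ȳ) = N²·(1 − n/N)·s²/n.
f = 2696/20951 = 0.12868121; Var(ȳ) = 0.87131879·1.6/2696 = 5.1710314 × 10^-4.
Var(Ŷ) = 20951² · (5.1710314 × 10^-4) = 226979.53.
SE(Ŷ) = √(226979.53) = 476.42.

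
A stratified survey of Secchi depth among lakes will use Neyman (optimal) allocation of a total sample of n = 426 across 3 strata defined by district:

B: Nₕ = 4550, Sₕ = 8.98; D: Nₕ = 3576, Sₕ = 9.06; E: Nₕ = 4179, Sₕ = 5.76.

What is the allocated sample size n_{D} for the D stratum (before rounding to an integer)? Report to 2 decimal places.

141.81

Neyman allocation: nₕ = n·NₕSₕ / Σⱼ NⱼSⱼ.
Σ NⱼSⱼ = 4550·8.98 + 3576·9.06 + 4179·5.76 = 97328.6.
n_{D} = 426·3576·9.06 / 97328.6 = 141.81.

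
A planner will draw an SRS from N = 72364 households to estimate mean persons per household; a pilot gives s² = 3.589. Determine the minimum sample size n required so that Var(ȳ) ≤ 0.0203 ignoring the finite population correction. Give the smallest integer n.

Without fpc, n₀ = s²/D = 3.589/0.0203 = 176.7980.
Rounding up, n = 177.

177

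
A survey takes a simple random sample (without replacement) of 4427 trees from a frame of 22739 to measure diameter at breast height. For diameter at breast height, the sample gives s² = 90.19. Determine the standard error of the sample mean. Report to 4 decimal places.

Under SRS without replacement, Var(ȳ) = (1 − f)·s²/n with f = n/N = 4427/22739 = 0.19468754.
Var(ȳ) = (1 − 0.19468754)·90.19/4427 = 0.80531246·0.020372713 = 0.0164064.
SE(ȳ) = √(0.0164064) = 0.1281.

0.1281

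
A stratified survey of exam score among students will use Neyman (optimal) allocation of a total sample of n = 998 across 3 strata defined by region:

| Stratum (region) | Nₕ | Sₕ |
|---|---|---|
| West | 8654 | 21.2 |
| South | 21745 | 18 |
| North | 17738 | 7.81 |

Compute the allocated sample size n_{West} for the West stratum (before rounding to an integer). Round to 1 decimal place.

Neyman allocation: nₕ = n·NₕSₕ / Σⱼ NⱼSⱼ.
Σ NⱼSⱼ = 8654·21.2 + 21745·18 + 17738·7.81 = 713408.58.
n_{West} = 998·8654·21.2 / 713408.58 = 256.7.

256.7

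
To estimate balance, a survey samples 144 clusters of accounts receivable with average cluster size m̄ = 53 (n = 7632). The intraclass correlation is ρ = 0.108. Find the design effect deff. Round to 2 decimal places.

deff = 1 + (53 − 1)·0.108 = 1 + 5.616 = 6.616.

6.62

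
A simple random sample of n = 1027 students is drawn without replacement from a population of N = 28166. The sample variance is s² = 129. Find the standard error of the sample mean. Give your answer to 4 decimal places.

Under SRS without replacement, Var(ȳ) = (1 − f)·s²/n with f = n/N = 1027/28166 = 0.03646240.
Var(ȳ) = (1 − 0.03646240)·129/1027 = 0.96353760·0.12560857 = 0.12102858.
SE(ȳ) = √(0.12102858) = 0.3479.

0.3479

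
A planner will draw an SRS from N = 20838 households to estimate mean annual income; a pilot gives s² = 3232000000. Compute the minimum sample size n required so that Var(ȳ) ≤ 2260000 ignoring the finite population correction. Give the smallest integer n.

1431

Without fpc, n₀ = s²/D = 3232000000/2260000 = 1430.0885.
Rounding up, n = 1431.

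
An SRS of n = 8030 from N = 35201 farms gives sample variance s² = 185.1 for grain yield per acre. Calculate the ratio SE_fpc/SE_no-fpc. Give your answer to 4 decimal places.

0.8786

f = n/N = 8030/35201 = 0.22811852.
SE_no-fpc = √(s²/n) = 0.15182575; SE_fpc = √((1−f)s²/n) = 0.13338922.
Ratio = √(1−f) = 0.87856786.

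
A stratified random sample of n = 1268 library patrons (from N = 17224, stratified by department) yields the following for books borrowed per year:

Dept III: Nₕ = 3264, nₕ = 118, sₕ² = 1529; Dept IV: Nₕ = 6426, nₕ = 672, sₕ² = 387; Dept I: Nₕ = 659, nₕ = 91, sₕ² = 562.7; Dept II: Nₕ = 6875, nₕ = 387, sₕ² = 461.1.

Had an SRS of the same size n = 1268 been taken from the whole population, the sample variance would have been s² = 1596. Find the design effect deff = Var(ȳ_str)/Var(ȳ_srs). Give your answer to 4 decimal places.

Var(ȳ_str) = Σ Wₕ²(1−fₕ)sₕ²/nₕ with Wₕ = Nₕ/17224:
  Dept III: (3264/17224)²·(1−118/3264)·1529/118 = 0.44850399
  Dept IV: (6426/17224)²·(1−672/6426)·387/672 = 0.071776824
  Dept I: (659/17224)²·(1−91/659)·562.7/91 = 0.0078019154
  Dept II: (6875/17224)²·(1−387/6875)·461.1/387 = 0.17914293
  → Var(ȳ_str) = 0.70722566.
Var(ȳ_srs) = (1 − 1268/17224)·1596/1268 = 1.1660137.
deff = 0.70722566 / 1.1660137 = 0.6065.

0.6065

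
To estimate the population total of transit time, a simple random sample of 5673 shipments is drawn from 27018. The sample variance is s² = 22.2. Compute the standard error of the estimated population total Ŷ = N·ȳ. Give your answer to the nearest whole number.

Var(Ŷ) = N²·Var(ȳ) = N²·(1 − n/N)·s²/n.
f = 5673/27018 = 0.20997113; Var(ȳ) = 0.79002887·22.2/5673 = 0.003091599.
Var(Ŷ) = 27018² · 0.003091599 = 2.2567817 × 10^6.
SE(Ŷ) = √(2.2567817 × 10^6) = 1502.

1502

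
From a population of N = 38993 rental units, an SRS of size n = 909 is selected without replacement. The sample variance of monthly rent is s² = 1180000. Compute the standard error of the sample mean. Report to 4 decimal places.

35.6071

Under SRS without replacement, Var(ȳ) = (1 − f)·s²/n with f = n/N = 909/38993 = 0.02331188.
Var(ȳ) = (1 − 0.02331188)·1180000/909 = 0.97668812·1298.1298 = 1267.868.
SE(ȳ) = √(1267.868) = 35.6071.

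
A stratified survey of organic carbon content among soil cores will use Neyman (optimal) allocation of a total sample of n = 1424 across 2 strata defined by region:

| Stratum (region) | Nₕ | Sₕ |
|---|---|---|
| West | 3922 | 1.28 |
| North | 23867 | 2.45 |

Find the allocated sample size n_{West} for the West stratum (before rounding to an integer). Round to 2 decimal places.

112.59

Neyman allocation: nₕ = n·NₕSₕ / Σⱼ NⱼSⱼ.
Σ NⱼSⱼ = 3922·1.28 + 23867·2.45 = 63494.31.
n_{West} = 1424·3922·1.28 / 63494.31 = 112.59.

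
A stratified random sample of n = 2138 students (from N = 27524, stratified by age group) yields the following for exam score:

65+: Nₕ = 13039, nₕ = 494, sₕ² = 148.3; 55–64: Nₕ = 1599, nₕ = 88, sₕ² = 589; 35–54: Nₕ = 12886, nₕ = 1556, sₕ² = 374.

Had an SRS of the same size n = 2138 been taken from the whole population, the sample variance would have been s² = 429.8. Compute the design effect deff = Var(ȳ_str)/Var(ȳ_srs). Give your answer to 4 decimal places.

Var(ȳ_str) = Σ Wₕ²(1−fₕ)sₕ²/nₕ with Wₕ = Nₕ/27524:
  65+: (13039/27524)²·(1−494/13039)·148.3/494 = 0.064819556
  55–64: (1599/27524)²·(1−88/1599)·589/88 = 0.021346292
  35–54: (12886/27524)²·(1−1556/12886)·374/1556 = 0.046321962
  → Var(ȳ_str) = 0.13248781.
Var(ȳ_srs) = (1 − 2138/27524)·429.8/2138 = 0.18541354.
deff = 0.13248781 / 0.18541354 = 0.7146.

0.7146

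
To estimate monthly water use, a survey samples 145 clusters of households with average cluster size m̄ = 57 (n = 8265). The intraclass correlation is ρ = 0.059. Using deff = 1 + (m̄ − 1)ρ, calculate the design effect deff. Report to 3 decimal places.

deff = 1 + (57 − 1)·0.059 = 1 + 3.304 = 4.304.

4.304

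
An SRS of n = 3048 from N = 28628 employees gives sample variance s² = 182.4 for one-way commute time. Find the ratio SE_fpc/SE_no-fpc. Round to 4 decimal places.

0.9453

f = n/N = 3048/28628 = 0.10646919.
SE_no-fpc = √(s²/n) = 0.24462731; SE_fpc = √((1−f)s²/n) = 0.23123826.
Ratio = √(1−f) = 0.94526759.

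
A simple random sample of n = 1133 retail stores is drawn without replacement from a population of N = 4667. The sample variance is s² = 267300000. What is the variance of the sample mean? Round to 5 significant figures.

178650

Under SRS without replacement, Var(ȳ) = (1 − f)·s²/n with f = n/N = 1133/4667 = 0.24276837.
Var(ȳ) = (1 − 0.24276837)·267300000/1133 = 0.75723163·235922.33 = 178647.85.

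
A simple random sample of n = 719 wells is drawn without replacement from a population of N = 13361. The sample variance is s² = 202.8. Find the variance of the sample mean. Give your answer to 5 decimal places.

0.26688

Under SRS without replacement, Var(ȳ) = (1 − f)·s²/n with f = n/N = 719/13361 = 0.05381334.
Var(ȳ) = (1 − 0.05381334)·202.8/719 = 0.94618666·0.28205841 = 0.26687991.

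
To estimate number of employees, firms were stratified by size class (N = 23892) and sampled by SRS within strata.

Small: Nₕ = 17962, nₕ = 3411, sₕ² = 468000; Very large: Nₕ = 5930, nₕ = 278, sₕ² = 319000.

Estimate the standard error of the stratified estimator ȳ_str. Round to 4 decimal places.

Var(ȳ_str) = Σₕ Wₕ²(1 − fₕ)sₕ²/nₕ with Wₕ = Nₕ/N, N = 23892.
Small: Wₕ = 0.75179977; term = 0.75179977²·(1 − 0.18990090)·468000/3411 = 62.821262.
Very large: Wₕ = 0.24820023; term = 0.24820023²·(1 − 0.04688027)·319000/278 = 67.374836.
Sum = 130.1961.
SE = √(130.1961) = 11.4104.

11.4104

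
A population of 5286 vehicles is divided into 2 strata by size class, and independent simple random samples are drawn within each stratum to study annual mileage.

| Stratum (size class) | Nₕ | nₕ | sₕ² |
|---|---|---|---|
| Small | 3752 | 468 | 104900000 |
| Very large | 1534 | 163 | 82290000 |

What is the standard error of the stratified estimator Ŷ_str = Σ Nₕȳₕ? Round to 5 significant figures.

Var(Ŷ_str) = Σₕ Nₕ²(1 − fₕ)sₕ²/nₕ.
Small: 3752²·(1 − 468/3752)·104900000/468 = 2.7618215 × 10^12.
Very large: 1534²·(1 − 163/1534)·82290000/163 = 1.06175 × 10^12.
Sum = 3.8235715 × 10^12.
SE = √(3.8235715 × 10^12) = 1.9554 × 10^6.

1.9554 × 10^6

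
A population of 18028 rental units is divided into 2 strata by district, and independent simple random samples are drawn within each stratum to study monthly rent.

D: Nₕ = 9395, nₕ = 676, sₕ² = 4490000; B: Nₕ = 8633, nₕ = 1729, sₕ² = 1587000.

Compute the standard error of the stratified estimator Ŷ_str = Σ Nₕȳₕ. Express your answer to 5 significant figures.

Var(Ŷ_str) = Σₕ Nₕ²(1 − fₕ)sₕ²/nₕ.
D: 9395²·(1 − 676/9395)·4490000/676 = 5.4408043 × 10^11.
B: 8633²·(1 − 1729/8633)·1587000/1729 = 5.4707196 × 10^10.
Sum = 5.9878763 × 10^11.
SE = √(5.9878763 × 10^11) = 773810.

773810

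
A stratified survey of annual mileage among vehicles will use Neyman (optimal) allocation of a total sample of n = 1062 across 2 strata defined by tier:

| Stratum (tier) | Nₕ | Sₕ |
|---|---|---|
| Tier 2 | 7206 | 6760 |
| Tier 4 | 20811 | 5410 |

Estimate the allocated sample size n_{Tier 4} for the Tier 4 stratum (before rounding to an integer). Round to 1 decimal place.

Neyman allocation: nₕ = n·NₕSₕ / Σⱼ NⱼSⱼ.
Σ NⱼSⱼ = 7206·6760 + 20811·5410 = 1.6130007 × 10^8.
n_{Tier 4} = 1062·20811·5410 / (1.6130007 × 10^8) = 741.3.

741.3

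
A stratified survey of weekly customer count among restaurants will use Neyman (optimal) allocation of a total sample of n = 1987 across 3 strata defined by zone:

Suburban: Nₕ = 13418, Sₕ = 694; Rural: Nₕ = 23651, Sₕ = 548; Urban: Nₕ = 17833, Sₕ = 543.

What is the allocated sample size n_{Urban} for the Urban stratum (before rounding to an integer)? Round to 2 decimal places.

602.10

Neyman allocation: nₕ = n·NₕSₕ / Σⱼ NⱼSⱼ.
Σ NⱼSⱼ = 13418·694 + 23651·548 + 17833·543 = 3.1956159 × 10^7.
n_{Urban} = 1987·17833·543 / (3.1956159 × 10^7) = 602.10.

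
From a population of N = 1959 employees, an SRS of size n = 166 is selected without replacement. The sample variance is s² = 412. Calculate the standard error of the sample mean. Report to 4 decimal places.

Under SRS without replacement, Var(ȳ) = (1 − f)·s²/n with f = n/N = 166/1959 = 0.08473711.
Var(ȳ) = (1 − 0.08473711)·412/166 = 0.91526289·2.4819277 = 2.2716163.
SE(ȳ) = √(2.2716163) = 1.5072.

1.5072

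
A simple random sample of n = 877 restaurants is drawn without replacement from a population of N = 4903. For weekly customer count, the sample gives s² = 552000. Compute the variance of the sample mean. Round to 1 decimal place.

Under SRS without replacement, Var(ȳ) = (1 − f)·s²/n with f = n/N = 877/4903 = 0.17887008.
Var(ȳ) = (1 − 0.17887008)·552000/877 = 0.82112992·629.41847 = 516.83434.

516.8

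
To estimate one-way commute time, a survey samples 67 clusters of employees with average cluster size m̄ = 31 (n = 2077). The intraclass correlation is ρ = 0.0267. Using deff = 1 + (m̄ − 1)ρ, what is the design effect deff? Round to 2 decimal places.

1.80

deff = 1 + (31 − 1)·0.0267 = 1 + 0.801 = 1.801.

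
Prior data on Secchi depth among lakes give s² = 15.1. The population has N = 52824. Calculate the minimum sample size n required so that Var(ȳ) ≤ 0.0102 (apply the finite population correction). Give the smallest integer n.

Without fpc, n₀ = s²/D = 15.1/0.0102 = 1480.3922.
With fpc, (1 − n/N)·s²/n ≤ D requires n ≥ n₀/(1 + n₀/N) = 1480.3922/(1 + 1480.3922/52824) = 1440.0352.
Rounding up, n = 1441.

1441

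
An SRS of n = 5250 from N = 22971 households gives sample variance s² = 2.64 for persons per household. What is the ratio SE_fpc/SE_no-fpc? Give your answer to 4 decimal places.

0.8783

f = n/N = 5250/22971 = 0.22854904.
SE_no-fpc = √(s²/n) = 0.022424476; SE_fpc = √((1−f)s²/n) = 0.019695929.
Ratio = √(1−f) = 0.87832281.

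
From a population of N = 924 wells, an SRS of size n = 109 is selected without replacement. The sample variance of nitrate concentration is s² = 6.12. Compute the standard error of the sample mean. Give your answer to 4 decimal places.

Under SRS without replacement, Var(ȳ) = (1 − f)·s²/n with f = n/N = 109/924 = 0.11796537.
Var(ȳ) = (1 − 0.11796537)·6.12/109 = 0.88203463·0.056146789 = 0.049523412.
SE(ȳ) = √(0.049523412) = 0.2225.

0.2225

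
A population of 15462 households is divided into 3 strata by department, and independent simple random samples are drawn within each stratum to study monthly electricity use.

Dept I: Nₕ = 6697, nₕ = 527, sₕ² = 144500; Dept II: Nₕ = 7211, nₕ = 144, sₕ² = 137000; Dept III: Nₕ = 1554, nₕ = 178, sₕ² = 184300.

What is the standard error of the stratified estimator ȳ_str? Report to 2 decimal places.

Var(ȳ_str) = Σₕ Wₕ²(1 − fₕ)sₕ²/nₕ with Wₕ = Nₕ/N, N = 15462.
Dept I: Wₕ = 0.43312637; term = 0.43312637²·(1 − 0.07869195)·144500/527 = 47.390507.
Dept II: Wₕ = 0.46636916; term = 0.46636916²·(1 − 0.01996949)·137000/144 = 202.79504.
Dept III: Wₕ = 0.10050446; term = 0.10050446²·(1 − 0.11454311)·184300/178 = 9.2606921.
Sum = 259.44624.
SE = √(259.44624) = 16.11.

16.11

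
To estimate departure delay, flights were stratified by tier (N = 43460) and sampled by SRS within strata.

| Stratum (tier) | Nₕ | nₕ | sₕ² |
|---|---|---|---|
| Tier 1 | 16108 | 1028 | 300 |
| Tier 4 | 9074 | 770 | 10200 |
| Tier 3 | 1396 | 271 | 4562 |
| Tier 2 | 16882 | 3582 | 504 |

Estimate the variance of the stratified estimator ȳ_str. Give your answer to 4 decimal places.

0.5967

Var(ȳ_str) = Σₕ Wₕ²(1 − fₕ)sₕ²/nₕ with Wₕ = Nₕ/N, N = 43460.
Tier 1: Wₕ = 0.37063967; term = 0.37063967²·(1 − 0.06381922)·300/1028 = 0.037531132.
Tier 4: Wₕ = 0.20878969; term = 0.20878969²·(1 − 0.08485784)·10200/770 = 0.52846486.
Tier 3: Wₕ = 0.03212149; term = 0.03212149²·(1 − 0.19412607)·4562/271 = 0.013997307.
Tier 2: Wₕ = 0.38844915; term = 0.38844915²·(1 − 0.21217865)·504/3582 = 0.016726345.
Sum = 0.59671964.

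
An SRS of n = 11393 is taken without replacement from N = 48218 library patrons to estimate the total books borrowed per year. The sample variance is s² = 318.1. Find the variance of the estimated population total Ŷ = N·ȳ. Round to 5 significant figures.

Var(Ŷ) = N²·Var(ȳ) = N²·(1 − n/N)·s²/n.
f = 11393/48218 = 0.23628106; Var(ȳ) = 0.76371894·318.1/11393 = 0.021323532.
Var(Ŷ) = 48218² · 0.021323532 = 4.957669 × 10^7.

4.9577 × 10^7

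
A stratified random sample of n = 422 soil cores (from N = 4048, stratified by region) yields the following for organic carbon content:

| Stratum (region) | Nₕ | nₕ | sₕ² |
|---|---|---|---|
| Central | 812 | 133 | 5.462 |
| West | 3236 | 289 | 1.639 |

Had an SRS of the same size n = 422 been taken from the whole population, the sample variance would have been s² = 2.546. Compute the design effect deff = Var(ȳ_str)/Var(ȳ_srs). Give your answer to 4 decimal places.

Var(ȳ_str) = Σ Wₕ²(1−fₕ)sₕ²/nₕ with Wₕ = Nₕ/4048:
  Central: (812/4048)²·(1−133/812)·5.462/133 = 0.0013817989
  West: (3236/4048)²·(1−289/3236)·1.639/289 = 0.0033005685
  → Var(ȳ_str) = 0.0046823674.
Var(ȳ_srs) = (1 − 422/4048)·2.546/422 = 0.0054042228.
deff = 0.0046823674 / 0.0054042228 = 0.8664.

0.8664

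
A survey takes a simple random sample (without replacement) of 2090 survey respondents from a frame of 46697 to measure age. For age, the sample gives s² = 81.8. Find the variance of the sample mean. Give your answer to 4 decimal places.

0.0374

Under SRS without replacement, Var(ȳ) = (1 − f)·s²/n with f = n/N = 2090/46697 = 0.04475662.
Var(ȳ) = (1 − 0.04475662)·81.8/2090 = 0.95524338·0.039138756 = 0.037387037.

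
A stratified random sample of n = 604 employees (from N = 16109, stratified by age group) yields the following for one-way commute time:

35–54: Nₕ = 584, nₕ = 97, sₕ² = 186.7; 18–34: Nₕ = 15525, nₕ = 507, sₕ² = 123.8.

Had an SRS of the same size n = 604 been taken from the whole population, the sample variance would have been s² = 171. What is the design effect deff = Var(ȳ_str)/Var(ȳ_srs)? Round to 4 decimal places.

0.8129

Var(ȳ_str) = Σ Wₕ²(1−fₕ)sₕ²/nₕ with Wₕ = Nₕ/16109:
  35–54: (584/16109)²·(1−97/584)·186.7/97 = 0.0021094888
  18–34: (15525/16109)²·(1−507/15525)·123.8/507 = 0.21939121
  → Var(ȳ_str) = 0.2215007.
Var(ȳ_srs) = (1 − 604/16109)·171/604 = 0.2724974.
deff = 0.2215007 / 0.2724974 = 0.8129.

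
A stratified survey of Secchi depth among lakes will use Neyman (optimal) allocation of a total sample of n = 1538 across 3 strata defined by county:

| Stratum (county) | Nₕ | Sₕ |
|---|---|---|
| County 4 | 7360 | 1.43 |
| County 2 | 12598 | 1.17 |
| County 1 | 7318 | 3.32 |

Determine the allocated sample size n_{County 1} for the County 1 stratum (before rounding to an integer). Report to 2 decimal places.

Neyman allocation: nₕ = n·NₕSₕ / Σⱼ NⱼSⱼ.
Σ NⱼSⱼ = 7360·1.43 + 12598·1.17 + 7318·3.32 = 49560.22.
n_{County 1} = 1538·7318·3.32 / 49560.22 = 753.97.

753.97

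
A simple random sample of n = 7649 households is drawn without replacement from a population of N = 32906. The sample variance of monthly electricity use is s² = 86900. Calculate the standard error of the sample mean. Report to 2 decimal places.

2.95

Under SRS without replacement, Var(ȳ) = (1 − f)·s²/n with f = n/N = 7649/32906 = 0.23245001.
Var(ȳ) = (1 − 0.23245001)·86900/7649 = 0.76754999·11.360962 = 8.7201064.
SE(ȳ) = √(8.7201064) = 2.95.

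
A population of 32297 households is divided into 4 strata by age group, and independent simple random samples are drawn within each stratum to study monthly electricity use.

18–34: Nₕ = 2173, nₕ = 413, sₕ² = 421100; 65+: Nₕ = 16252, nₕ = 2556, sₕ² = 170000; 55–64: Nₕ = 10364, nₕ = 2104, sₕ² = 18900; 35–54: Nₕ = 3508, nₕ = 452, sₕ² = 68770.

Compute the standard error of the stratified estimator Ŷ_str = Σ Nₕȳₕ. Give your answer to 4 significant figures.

Var(Ŷ_str) = Σₕ Nₕ²(1 − fₕ)sₕ²/nₕ.
18–34: 2173²·(1 − 413/2173)·421100/413 = 3.899488 × 10^9.
65+: 16252²·(1 − 2556/16252)·170000/2556 = 1.4804326 × 10^10.
55–64: 10364²·(1 − 2104/10364)·18900/2104 = 7.6899501 × 10^8.
35–54: 3508²·(1 − 452/3508)·68770/452 = 1.6310735 × 10^9.
Sum = 2.1103883 × 10^10.
SE = √(2.1103883 × 10^10) = 145300.

145300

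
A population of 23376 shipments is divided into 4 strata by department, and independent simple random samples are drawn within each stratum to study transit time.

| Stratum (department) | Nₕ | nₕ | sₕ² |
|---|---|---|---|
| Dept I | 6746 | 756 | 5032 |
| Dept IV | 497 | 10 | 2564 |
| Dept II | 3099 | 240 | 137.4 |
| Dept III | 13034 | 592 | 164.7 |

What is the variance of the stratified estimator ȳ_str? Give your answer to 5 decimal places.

Var(ȳ_str) = Σₕ Wₕ²(1 − fₕ)sₕ²/nₕ with Wₕ = Nₕ/N, N = 23376.
Dept I: Wₕ = 0.28858658; term = 0.28858658²·(1 − 0.11206641)·5032/756 = 0.49221132.
Dept IV: Wₕ = 0.02126112; term = 0.02126112²·(1 − 0.02012072)·2564/10 = 0.11356983.
Dept II: Wₕ = 0.13257187; term = 0.13257187²·(1 − 0.07744434)·137.4/240 = 0.0092826254.
Dept III: Wₕ = 0.55758042; term = 0.55758042²·(1 − 0.04541967)·164.7/592 = 0.082565651.
Sum = 0.69762943.

0.69763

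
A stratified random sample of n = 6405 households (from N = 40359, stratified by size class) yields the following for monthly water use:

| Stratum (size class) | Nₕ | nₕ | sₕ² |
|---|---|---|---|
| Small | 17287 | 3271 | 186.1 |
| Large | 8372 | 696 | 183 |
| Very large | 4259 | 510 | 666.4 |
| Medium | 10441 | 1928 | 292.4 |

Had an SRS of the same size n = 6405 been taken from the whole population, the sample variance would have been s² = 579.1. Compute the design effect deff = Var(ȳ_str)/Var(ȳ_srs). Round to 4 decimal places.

0.5248

Var(ȳ_str) = Σ Wₕ²(1−fₕ)sₕ²/nₕ with Wₕ = Nₕ/40359:
  Small: (17287/40359)²·(1−3271/17287)·186.1/3271 = 0.008463086
  Large: (8372/40359)²·(1−696/8372)·183/696 = 0.010373498
  Very large: (4259/40359)²·(1−510/4259)·666.4/510 = 0.01280876
  Medium: (10441/40359)²·(1−1928/10441)·292.4/1928 = 0.0082758817
  → Var(ȳ_str) = 0.039921226.
Var(ȳ_srs) = (1 − 6405/40359)·579.1/6405 = 0.076065019.
deff = 0.039921226 / 0.076065019 = 0.5248.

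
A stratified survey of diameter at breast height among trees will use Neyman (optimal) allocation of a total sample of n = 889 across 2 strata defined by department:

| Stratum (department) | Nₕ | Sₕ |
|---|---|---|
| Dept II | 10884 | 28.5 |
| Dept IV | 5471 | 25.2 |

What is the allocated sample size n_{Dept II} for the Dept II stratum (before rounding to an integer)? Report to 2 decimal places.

Neyman allocation: nₕ = n·NₕSₕ / Σⱼ NⱼSⱼ.
Σ NⱼSⱼ = 10884·28.5 + 5471·25.2 = 448063.2.
n_{Dept II} = 889·10884·28.5 / 448063.2 = 615.45.

615.45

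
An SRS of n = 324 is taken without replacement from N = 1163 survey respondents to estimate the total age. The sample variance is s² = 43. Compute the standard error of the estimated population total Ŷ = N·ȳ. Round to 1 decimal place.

Var(Ŷ) = N²·Var(ȳ) = N²·(1 − n/N)·s²/n.
f = 324/1163 = 0.27858985; Var(ȳ) = 0.72141015·43/324 = 0.095742705.
Var(Ŷ) = 1163² · 0.095742705 = 129498.61.
SE(Ŷ) = √(129498.61) = 359.9.

359.9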